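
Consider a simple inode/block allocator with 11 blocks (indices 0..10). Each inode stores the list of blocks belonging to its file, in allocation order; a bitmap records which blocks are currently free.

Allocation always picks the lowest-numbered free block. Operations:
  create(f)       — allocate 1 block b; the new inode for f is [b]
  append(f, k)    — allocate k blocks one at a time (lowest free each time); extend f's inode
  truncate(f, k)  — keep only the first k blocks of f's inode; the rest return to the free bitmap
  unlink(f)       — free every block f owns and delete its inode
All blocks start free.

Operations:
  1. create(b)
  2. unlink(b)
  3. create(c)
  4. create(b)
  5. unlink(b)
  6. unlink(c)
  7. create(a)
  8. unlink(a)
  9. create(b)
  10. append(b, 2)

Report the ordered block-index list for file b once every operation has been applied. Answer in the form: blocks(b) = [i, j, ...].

after create(b) → b:[0]  free=[F..........]
after unlink(b) →   free=[...........]
after create(c) → c:[0]  free=[F..........]
after create(b) → b:[1], c:[0]  free=[FF.........]
after unlink(b) → c:[0]  free=[F..........]
after unlink(c) →   free=[...........]
after create(a) → a:[0]  free=[F..........]
after unlink(a) →   free=[...........]
after create(b) → b:[0]  free=[F..........]
after append(b, 2) → b:[0, 1, 2]  free=[FFF........]

blocks(b) = [0, 1, 2]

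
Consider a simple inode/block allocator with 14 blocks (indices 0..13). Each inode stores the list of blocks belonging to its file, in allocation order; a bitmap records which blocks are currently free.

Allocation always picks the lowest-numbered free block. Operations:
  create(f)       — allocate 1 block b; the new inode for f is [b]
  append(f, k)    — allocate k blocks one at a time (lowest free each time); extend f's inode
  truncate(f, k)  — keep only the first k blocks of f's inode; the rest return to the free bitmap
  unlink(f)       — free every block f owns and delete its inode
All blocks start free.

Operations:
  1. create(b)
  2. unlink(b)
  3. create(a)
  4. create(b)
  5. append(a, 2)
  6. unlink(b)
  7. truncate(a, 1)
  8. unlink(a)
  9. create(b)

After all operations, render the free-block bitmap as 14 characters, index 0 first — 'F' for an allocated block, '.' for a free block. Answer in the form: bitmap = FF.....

create(b): bitmap=F............. | b=[0]
unlink(b): bitmap=.............. | 
create(a): bitmap=F............. | a=[0]
create(b): bitmap=FF............ | a=[0] b=[1]
append(a, 2): bitmap=FFFF.......... | a=[0, 2, 3] b=[1]
unlink(b): bitmap=F.FF.......... | a=[0, 2, 3]
truncate(a, 1): bitmap=F............. | a=[0]
unlink(a): bitmap=.............. | 
create(b): bitmap=F............. | b=[0]

bitmap = F.............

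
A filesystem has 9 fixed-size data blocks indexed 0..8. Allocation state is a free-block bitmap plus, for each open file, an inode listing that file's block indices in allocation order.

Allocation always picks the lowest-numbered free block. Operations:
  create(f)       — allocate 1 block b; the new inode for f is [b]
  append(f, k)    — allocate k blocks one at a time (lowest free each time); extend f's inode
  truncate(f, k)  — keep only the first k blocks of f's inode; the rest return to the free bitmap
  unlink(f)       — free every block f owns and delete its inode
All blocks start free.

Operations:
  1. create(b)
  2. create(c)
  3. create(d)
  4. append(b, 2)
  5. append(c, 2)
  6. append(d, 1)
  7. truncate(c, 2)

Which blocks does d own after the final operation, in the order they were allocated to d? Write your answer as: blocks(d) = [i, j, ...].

blocks(d) = [2, 7]

create(b): bitmap=F........ | b=[0]
create(c): bitmap=FF....... | b=[0] c=[1]
create(d): bitmap=FFF...... | b=[0] c=[1] d=[2]
append(b, 2): bitmap=FFFFF.... | b=[0, 3, 4] c=[1] d=[2]
append(c, 2): bitmap=FFFFFFF.. | b=[0, 3, 4] c=[1, 5, 6] d=[2]
append(d, 1): bitmap=FFFFFFFF. | b=[0, 3, 4] c=[1, 5, 6] d=[2, 7]
truncate(c, 2): bitmap=FFFFFF.F. | b=[0, 3, 4] c=[1, 5] d=[2, 7]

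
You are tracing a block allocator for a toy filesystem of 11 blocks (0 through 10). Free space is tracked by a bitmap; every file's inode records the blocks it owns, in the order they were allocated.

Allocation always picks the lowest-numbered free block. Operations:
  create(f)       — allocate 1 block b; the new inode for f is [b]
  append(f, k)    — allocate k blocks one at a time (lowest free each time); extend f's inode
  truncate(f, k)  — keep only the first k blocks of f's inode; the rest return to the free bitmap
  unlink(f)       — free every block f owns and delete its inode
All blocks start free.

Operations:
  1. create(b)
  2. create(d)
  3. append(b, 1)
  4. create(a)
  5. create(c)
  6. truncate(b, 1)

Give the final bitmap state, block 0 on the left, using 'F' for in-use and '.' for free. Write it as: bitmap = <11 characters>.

  1. create(b)  ⇒  F..........  {b→[0]}
  2. create(d)  ⇒  FF.........  {b→[0]; d→[1]}
  3. append(b, 1)  ⇒  FFF........  {b→[0, 2]; d→[1]}
  4. create(a)  ⇒  FFFF.......  {a→[3]; b→[0, 2]; d→[1]}
  5. create(c)  ⇒  FFFFF......  {a→[3]; b→[0, 2]; c→[4]; d→[1]}
  6. truncate(b, 1)  ⇒  FF.FF......  {a→[3]; b→[0]; c→[4]; d→[1]}

bitmap = FF.FF......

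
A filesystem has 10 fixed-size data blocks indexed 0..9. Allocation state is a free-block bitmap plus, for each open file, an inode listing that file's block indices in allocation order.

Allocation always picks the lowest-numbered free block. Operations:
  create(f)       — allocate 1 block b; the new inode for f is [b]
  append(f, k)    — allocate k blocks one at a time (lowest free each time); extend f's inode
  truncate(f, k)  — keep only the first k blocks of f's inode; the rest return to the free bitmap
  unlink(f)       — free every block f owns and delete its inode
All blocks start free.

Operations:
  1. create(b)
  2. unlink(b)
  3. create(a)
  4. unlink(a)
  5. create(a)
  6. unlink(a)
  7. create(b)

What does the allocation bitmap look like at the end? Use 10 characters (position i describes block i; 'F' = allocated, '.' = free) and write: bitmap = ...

create(b): bitmap=F......... | b=[0]
unlink(b): bitmap=.......... | 
create(a): bitmap=F......... | a=[0]
unlink(a): bitmap=.......... | 
create(a): bitmap=F......... | a=[0]
unlink(a): bitmap=.......... | 
create(b): bitmap=F......... | b=[0]

bitmap = F.........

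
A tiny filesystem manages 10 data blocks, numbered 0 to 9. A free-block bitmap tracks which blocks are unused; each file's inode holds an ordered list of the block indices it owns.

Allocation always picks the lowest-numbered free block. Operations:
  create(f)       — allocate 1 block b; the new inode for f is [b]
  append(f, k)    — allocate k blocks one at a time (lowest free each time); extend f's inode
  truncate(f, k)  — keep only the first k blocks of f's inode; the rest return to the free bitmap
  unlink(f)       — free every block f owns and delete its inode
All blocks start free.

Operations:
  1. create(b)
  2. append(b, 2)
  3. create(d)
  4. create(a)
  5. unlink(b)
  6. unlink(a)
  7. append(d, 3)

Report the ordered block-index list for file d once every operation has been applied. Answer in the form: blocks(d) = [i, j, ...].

blocks(d) = [3, 0, 1, 2]

after create(b) → b:[0]  free=[F.........]
after append(b, 2) → b:[0, 1, 2]  free=[FFF.......]
after create(d) → b:[0, 1, 2], d:[3]  free=[FFFF......]
after create(a) → a:[4], b:[0, 1, 2], d:[3]  free=[FFFFF.....]
after unlink(b) → a:[4], d:[3]  free=[...FF.....]
after unlink(a) → d:[3]  free=[...F......]
after append(d, 3) → d:[3, 0, 1, 2]  free=[FFFF......]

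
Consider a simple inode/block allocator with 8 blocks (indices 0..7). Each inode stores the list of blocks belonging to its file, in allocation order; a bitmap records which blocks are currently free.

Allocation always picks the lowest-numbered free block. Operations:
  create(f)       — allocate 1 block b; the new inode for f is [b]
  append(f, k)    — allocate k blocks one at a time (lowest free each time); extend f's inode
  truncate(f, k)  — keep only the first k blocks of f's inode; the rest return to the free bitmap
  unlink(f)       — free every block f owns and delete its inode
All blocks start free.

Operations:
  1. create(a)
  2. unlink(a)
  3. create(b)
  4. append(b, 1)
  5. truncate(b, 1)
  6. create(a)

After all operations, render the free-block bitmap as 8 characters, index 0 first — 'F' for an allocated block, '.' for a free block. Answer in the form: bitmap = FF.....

  1. create(a)  ⇒  F.......  {a→[0]}
  2. unlink(a)  ⇒  ........  {}
  3. create(b)  ⇒  F.......  {b→[0]}
  4. append(b, 1)  ⇒  FF......  {b→[0, 1]}
  5. truncate(b, 1)  ⇒  F.......  {b→[0]}
  6. create(a)  ⇒  FF......  {a→[1]; b→[0]}

bitmap = FF......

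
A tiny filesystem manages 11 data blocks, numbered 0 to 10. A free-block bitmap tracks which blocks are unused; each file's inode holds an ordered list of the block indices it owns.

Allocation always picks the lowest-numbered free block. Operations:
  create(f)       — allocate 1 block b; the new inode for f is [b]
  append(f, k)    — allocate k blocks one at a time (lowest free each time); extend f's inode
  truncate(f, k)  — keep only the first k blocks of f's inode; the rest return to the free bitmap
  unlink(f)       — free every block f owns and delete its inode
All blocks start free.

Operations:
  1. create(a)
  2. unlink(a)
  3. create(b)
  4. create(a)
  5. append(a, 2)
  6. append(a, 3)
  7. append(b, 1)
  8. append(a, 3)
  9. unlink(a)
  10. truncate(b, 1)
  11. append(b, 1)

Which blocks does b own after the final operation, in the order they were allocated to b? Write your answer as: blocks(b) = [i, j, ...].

blocks(b) = [0, 1]

  1. create(a)  ⇒  F..........  {a→[0]}
  2. unlink(a)  ⇒  ...........  {}
  3. create(b)  ⇒  F..........  {b→[0]}
  4. create(a)  ⇒  FF.........  {a→[1]; b→[0]}
  5. append(a, 2)  ⇒  FFFF.......  {a→[1, 2, 3]; b→[0]}
  6. append(a, 3)  ⇒  FFFFFFF....  {a→[1, 2, 3, 4, 5, 6]; b→[0]}
  7. append(b, 1)  ⇒  FFFFFFFF...  {a→[1, 2, 3, 4, 5, 6]; b→[0, 7]}
  8. append(a, 3)  ⇒  FFFFFFFFFFF  {a→[1, 2, 3, 4, 5, 6, 8, 9, 10]; b→[0, 7]}
  9. unlink(a)  ⇒  F......F...  {b→[0, 7]}
  10. truncate(b, 1)  ⇒  F..........  {b→[0]}
  11. append(b, 1)  ⇒  FF.........  {b→[0, 1]}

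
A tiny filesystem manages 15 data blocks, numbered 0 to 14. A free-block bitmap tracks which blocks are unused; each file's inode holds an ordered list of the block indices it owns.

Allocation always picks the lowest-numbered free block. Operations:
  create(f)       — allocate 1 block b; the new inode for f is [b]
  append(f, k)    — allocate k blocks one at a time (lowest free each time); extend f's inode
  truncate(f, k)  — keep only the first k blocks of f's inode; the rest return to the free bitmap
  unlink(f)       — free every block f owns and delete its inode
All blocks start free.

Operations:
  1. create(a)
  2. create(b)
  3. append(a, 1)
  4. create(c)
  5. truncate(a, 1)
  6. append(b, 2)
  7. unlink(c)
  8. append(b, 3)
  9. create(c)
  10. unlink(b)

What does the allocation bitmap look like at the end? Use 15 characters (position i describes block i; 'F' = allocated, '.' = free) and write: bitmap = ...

bitmap = F......F.......

[1] create(a) — a=0 (map F..............)
[2] create(b) — a=0 b=1 (map FF.............)
[3] append(a, 1) — a=0,2 b=1 (map FFF............)
[4] create(c) — a=0,2 b=1 c=3 (map FFFF...........)
[5] truncate(a, 1) — a=0 b=1 c=3 (map FF.F...........)
[6] append(b, 2) — a=0 b=1,2,4 c=3 (map FFFFF..........)
[7] unlink(c) — a=0 b=1,2,4 (map FFF.F..........)
[8] append(b, 3) — a=0 b=1,2,4,3,5,6 (map FFFFFFF........)
[9] create(c) — a=0 b=1,2,4,3,5,6 c=7 (map FFFFFFFF.......)
[10] unlink(b) — a=0 c=7 (map F......F.......)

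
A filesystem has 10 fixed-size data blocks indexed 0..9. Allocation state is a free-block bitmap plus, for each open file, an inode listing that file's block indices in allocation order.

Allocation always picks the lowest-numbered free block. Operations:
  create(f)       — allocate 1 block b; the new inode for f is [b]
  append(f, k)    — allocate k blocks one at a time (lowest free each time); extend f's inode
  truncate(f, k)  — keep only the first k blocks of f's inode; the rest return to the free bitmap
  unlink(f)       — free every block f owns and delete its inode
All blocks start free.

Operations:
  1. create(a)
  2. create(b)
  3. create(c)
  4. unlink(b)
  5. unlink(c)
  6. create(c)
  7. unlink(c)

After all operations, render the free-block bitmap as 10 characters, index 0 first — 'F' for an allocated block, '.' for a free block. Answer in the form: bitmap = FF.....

bitmap = F.........

[1] create(a) — a=0 (map F.........)
[2] create(b) — a=0 b=1 (map FF........)
[3] create(c) — a=0 b=1 c=2 (map FFF.......)
[4] unlink(b) — a=0 c=2 (map F.F.......)
[5] unlink(c) — a=0 (map F.........)
[6] create(c) — a=0 c=1 (map FF........)
[7] unlink(c) — a=0 (map F.........)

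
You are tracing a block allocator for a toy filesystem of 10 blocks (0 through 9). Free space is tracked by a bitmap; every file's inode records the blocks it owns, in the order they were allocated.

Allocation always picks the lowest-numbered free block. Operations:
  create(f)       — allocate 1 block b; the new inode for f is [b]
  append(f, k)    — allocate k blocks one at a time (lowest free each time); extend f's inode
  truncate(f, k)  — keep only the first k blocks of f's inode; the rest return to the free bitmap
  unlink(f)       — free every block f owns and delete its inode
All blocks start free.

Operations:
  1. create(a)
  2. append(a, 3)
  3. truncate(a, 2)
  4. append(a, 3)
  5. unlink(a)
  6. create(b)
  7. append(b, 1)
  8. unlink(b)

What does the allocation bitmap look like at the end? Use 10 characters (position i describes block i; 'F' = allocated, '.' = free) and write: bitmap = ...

bitmap = ..........

create(a): bitmap=F......... | a=[0]
append(a, 3): bitmap=FFFF...... | a=[0, 1, 2, 3]
truncate(a, 2): bitmap=FF........ | a=[0, 1]
append(a, 3): bitmap=FFFFF..... | a=[0, 1, 2, 3, 4]
unlink(a): bitmap=.......... | 
create(b): bitmap=F......... | b=[0]
append(b, 1): bitmap=FF........ | b=[0, 1]
unlink(b): bitmap=.......... | 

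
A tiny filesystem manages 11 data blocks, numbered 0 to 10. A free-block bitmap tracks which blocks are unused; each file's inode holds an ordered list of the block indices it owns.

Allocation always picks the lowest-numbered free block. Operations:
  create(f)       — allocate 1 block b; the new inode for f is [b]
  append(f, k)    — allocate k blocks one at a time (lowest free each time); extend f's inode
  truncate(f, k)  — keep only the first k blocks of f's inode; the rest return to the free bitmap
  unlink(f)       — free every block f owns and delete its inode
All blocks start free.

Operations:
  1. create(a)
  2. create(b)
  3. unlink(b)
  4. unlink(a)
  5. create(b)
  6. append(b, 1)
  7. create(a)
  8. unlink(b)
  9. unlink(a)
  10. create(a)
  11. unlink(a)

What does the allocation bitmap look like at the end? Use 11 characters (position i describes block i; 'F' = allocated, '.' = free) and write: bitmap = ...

create(a): bitmap=F.......... | a=[0]
create(b): bitmap=FF......... | a=[0] b=[1]
unlink(b): bitmap=F.......... | a=[0]
unlink(a): bitmap=........... | 
create(b): bitmap=F.......... | b=[0]
append(b, 1): bitmap=FF......... | b=[0, 1]
create(a): bitmap=FFF........ | a=[2] b=[0, 1]
unlink(b): bitmap=..F........ | a=[2]
unlink(a): bitmap=........... | 
create(a): bitmap=F.......... | a=[0]
unlink(a): bitmap=........... | 

bitmap = ...........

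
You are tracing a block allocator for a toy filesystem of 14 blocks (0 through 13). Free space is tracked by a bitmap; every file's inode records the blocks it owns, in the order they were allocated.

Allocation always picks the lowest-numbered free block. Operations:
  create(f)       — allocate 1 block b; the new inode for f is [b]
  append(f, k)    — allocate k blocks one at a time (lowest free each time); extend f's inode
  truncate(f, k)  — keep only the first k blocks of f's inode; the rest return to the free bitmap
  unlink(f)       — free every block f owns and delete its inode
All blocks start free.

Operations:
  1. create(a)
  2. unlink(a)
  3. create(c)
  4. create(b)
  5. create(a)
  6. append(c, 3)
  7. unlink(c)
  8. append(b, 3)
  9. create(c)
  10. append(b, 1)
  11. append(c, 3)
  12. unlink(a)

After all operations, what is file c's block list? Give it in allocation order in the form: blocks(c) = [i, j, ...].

blocks(c) = [5, 7, 8, 9]

create(a): bitmap=F............. | a=[0]
unlink(a): bitmap=.............. | 
create(c): bitmap=F............. | c=[0]
create(b): bitmap=FF............ | b=[1] c=[0]
create(a): bitmap=FFF........... | a=[2] b=[1] c=[0]
append(c, 3): bitmap=FFFFFF........ | a=[2] b=[1] c=[0, 3, 4, 5]
unlink(c): bitmap=.FF........... | a=[2] b=[1]
append(b, 3): bitmap=FFFFF......... | a=[2] b=[1, 0, 3, 4]
create(c): bitmap=FFFFFF........ | a=[2] b=[1, 0, 3, 4] c=[5]
append(b, 1): bitmap=FFFFFFF....... | a=[2] b=[1, 0, 3, 4, 6] c=[5]
append(c, 3): bitmap=FFFFFFFFFF.... | a=[2] b=[1, 0, 3, 4, 6] c=[5, 7, 8, 9]
unlink(a): bitmap=FF.FFFFFFF.... | b=[1, 0, 3, 4, 6] c=[5, 7, 8, 9]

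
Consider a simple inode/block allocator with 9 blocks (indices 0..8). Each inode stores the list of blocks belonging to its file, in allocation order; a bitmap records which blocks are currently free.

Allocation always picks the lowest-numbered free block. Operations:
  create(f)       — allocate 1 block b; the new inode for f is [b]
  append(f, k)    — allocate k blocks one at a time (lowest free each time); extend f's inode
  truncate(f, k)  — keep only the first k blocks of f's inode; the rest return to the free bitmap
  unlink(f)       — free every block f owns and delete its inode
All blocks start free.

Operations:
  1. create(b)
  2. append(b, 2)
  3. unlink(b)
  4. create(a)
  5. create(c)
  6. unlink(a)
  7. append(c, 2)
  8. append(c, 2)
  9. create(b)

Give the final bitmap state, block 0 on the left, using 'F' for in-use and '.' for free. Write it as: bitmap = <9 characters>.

[1] create(b) — b=0 (map F........)
[2] append(b, 2) — b=0,1,2 (map FFF......)
[3] unlink(b) —  (map .........)
[4] create(a) — a=0 (map F........)
[5] create(c) — a=0 c=1 (map FF.......)
[6] unlink(a) — c=1 (map .F.......)
[7] append(c, 2) — c=1,0,2 (map FFF......)
[8] append(c, 2) — c=1,0,2,3,4 (map FFFFF....)
[9] create(b) — b=5 c=1,0,2,3,4 (map FFFFFF...)

bitmap = FFFFFF...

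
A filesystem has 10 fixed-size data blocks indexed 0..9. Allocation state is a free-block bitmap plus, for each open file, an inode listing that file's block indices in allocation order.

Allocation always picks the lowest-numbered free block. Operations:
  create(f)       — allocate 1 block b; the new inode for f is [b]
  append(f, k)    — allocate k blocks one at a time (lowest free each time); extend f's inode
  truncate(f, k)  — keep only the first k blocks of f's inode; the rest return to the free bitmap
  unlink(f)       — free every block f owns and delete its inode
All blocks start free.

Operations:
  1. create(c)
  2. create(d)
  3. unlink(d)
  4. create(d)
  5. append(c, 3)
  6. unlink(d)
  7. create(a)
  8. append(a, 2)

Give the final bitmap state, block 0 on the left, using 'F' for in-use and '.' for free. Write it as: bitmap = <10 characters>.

bitmap = FFFFFFF...

[1] create(c) — c=0 (map F.........)
[2] create(d) — c=0 d=1 (map FF........)
[3] unlink(d) — c=0 (map F.........)
[4] create(d) — c=0 d=1 (map FF........)
[5] append(c, 3) — c=0,2,3,4 d=1 (map FFFFF.....)
[6] unlink(d) — c=0,2,3,4 (map F.FFF.....)
[7] create(a) — a=1 c=0,2,3,4 (map FFFFF.....)
[8] append(a, 2) — a=1,5,6 c=0,2,3,4 (map FFFFFFF...)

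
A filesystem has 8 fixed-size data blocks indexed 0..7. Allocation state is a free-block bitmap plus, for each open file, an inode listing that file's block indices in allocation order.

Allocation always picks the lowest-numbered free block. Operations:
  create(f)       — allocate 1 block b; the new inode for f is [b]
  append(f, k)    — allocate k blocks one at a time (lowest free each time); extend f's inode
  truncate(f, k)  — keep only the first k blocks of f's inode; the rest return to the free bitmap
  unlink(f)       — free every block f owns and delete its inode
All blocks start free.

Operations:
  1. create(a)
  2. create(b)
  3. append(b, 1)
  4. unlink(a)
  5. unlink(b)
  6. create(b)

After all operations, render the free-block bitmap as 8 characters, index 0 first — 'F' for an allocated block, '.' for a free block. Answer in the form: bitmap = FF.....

bitmap = F.......

[1] create(a) — a=0 (map F.......)
[2] create(b) — a=0 b=1 (map FF......)
[3] append(b, 1) — a=0 b=1,2 (map FFF.....)
[4] unlink(a) — b=1,2 (map .FF.....)
[5] unlink(b) —  (map ........)
[6] create(b) — b=0 (map F.......)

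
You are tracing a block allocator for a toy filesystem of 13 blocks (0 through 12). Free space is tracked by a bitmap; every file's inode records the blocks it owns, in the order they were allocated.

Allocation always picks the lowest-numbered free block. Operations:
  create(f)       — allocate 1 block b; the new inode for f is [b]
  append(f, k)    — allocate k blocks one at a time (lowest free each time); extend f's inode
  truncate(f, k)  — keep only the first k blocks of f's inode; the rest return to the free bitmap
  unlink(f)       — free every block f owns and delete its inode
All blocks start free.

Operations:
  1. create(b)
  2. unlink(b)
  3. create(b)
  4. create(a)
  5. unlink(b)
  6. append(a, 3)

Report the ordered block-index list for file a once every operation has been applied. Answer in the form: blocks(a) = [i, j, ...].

create(b): bitmap=F............ | b=[0]
unlink(b): bitmap=............. | 
create(b): bitmap=F............ | b=[0]
create(a): bitmap=FF........... | a=[1] b=[0]
unlink(b): bitmap=.F........... | a=[1]
append(a, 3): bitmap=FFFF......... | a=[1, 0, 2, 3]

blocks(a) = [1, 0, 2, 3]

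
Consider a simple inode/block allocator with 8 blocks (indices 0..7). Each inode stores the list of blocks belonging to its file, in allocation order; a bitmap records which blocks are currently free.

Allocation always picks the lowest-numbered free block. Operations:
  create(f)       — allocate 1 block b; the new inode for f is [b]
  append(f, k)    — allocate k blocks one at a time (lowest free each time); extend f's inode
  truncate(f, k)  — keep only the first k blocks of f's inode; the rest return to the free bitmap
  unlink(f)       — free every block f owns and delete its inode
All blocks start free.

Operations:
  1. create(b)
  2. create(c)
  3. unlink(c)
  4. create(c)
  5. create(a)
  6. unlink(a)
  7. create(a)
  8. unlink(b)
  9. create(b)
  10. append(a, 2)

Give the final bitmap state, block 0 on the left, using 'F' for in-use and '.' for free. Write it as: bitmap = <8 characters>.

[1] create(b) — b=0 (map F.......)
[2] create(c) — b=0 c=1 (map FF......)
[3] unlink(c) — b=0 (map F.......)
[4] create(c) — b=0 c=1 (map FF......)
[5] create(a) — a=2 b=0 c=1 (map FFF.....)
[6] unlink(a) — b=0 c=1 (map FF......)
[7] create(a) — a=2 b=0 c=1 (map FFF.....)
[8] unlink(b) — a=2 c=1 (map .FF.....)
[9] create(b) — a=2 b=0 c=1 (map FFF.....)
[10] append(a, 2) — a=2,3,4 b=0 c=1 (map FFFFF...)

bitmap = FFFFF...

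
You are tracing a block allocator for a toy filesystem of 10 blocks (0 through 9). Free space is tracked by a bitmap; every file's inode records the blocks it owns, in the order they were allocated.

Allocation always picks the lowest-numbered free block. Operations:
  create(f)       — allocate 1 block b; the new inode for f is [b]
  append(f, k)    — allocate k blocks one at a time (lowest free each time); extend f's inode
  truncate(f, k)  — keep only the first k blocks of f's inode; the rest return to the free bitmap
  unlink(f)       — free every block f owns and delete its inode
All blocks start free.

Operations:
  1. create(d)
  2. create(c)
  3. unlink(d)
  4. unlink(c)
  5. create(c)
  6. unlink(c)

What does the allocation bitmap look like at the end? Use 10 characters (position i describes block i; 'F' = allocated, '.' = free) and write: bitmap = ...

bitmap = ..........

create(d): bitmap=F......... | d=[0]
create(c): bitmap=FF........ | c=[1] d=[0]
unlink(d): bitmap=.F........ | c=[1]
unlink(c): bitmap=.......... | 
create(c): bitmap=F......... | c=[0]
unlink(c): bitmap=.......... | 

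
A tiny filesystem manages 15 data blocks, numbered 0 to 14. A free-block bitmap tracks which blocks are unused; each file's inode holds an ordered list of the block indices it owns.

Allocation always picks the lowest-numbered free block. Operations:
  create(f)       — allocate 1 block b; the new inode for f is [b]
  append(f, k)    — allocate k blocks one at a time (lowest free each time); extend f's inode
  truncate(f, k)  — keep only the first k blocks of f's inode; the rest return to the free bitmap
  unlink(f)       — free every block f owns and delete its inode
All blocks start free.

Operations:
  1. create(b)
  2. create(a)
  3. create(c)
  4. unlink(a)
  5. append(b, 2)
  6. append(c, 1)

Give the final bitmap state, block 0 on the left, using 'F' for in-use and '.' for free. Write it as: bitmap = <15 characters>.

bitmap = FFFFF..........

create(b): bitmap=F.............. | b=[0]
create(a): bitmap=FF............. | a=[1] b=[0]
create(c): bitmap=FFF............ | a=[1] b=[0] c=[2]
unlink(a): bitmap=F.F............ | b=[0] c=[2]
append(b, 2): bitmap=FFFF........... | b=[0, 1, 3] c=[2]
append(c, 1): bitmap=FFFFF.......... | b=[0, 1, 3] c=[2, 4]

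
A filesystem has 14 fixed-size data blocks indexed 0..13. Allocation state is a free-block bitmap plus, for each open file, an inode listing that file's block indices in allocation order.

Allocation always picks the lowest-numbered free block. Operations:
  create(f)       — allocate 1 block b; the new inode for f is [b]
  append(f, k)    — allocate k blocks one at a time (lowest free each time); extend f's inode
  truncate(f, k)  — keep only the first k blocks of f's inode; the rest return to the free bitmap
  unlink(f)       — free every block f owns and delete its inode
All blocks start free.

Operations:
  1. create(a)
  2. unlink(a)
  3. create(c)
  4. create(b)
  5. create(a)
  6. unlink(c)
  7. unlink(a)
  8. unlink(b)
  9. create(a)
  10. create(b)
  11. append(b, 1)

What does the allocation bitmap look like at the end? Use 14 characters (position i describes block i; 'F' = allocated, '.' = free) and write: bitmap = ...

bitmap = FFF...........

after create(a) → a:[0]  free=[F.............]
after unlink(a) →   free=[..............]
after create(c) → c:[0]  free=[F.............]
after create(b) → b:[1], c:[0]  free=[FF............]
after create(a) → a:[2], b:[1], c:[0]  free=[FFF...........]
after unlink(c) → a:[2], b:[1]  free=[.FF...........]
after unlink(a) → b:[1]  free=[.F............]
after unlink(b) →   free=[..............]
after create(a) → a:[0]  free=[F.............]
after create(b) → a:[0], b:[1]  free=[FF............]
after append(b, 1) → a:[0], b:[1, 2]  free=[FFF...........]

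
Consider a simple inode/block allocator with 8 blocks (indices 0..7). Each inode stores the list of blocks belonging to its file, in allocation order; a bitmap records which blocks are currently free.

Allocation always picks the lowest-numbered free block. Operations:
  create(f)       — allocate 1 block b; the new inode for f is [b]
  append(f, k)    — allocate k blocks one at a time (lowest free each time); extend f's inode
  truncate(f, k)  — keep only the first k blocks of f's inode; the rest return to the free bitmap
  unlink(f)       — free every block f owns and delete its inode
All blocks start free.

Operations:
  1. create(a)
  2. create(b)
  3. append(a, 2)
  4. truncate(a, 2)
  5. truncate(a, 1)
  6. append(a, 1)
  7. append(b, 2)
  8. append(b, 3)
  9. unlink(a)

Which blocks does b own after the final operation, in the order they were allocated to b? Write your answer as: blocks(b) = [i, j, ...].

blocks(b) = [1, 3, 4, 5, 6, 7]

after create(a) → a:[0]  free=[F.......]
after create(b) → a:[0], b:[1]  free=[FF......]
after append(a, 2) → a:[0, 2, 3], b:[1]  free=[FFFF....]
after truncate(a, 2) → a:[0, 2], b:[1]  free=[FFF.....]
after truncate(a, 1) → a:[0], b:[1]  free=[FF......]
after append(a, 1) → a:[0, 2], b:[1]  free=[FFF.....]
after append(b, 2) → a:[0, 2], b:[1, 3, 4]  free=[FFFFF...]
after append(b, 3) → a:[0, 2], b:[1, 3, 4, 5, 6, 7]  free=[FFFFFFFF]
after unlink(a) → b:[1, 3, 4, 5, 6, 7]  free=[.F.FFFFF]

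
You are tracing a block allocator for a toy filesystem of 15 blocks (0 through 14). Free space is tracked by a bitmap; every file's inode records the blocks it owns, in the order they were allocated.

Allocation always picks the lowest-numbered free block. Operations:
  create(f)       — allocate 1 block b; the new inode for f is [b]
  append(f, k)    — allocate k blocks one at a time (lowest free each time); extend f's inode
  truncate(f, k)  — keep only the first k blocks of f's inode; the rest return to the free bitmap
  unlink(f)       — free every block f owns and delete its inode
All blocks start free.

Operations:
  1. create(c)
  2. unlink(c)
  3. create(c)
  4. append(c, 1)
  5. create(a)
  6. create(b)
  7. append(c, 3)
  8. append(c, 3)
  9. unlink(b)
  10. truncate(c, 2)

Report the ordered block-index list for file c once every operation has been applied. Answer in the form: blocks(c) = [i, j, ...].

  1. create(c)  ⇒  F..............  {c→[0]}
  2. unlink(c)  ⇒  ...............  {}
  3. create(c)  ⇒  F..............  {c→[0]}
  4. append(c, 1)  ⇒  FF.............  {c→[0, 1]}
  5. create(a)  ⇒  FFF............  {a→[2]; c→[0, 1]}
  6. create(b)  ⇒  FFFF...........  {a→[2]; b→[3]; c→[0, 1]}
  7. append(c, 3)  ⇒  FFFFFFF........  {a→[2]; b→[3]; c→[0, 1, 4, 5, 6]}
  8. append(c, 3)  ⇒  FFFFFFFFFF.....  {a→[2]; b→[3]; c→[0, 1, 4, 5, 6, 7, 8, 9]}
  9. unlink(b)  ⇒  FFF.FFFFFF.....  {a→[2]; c→[0, 1, 4, 5, 6, 7, 8, 9]}
  10. truncate(c, 2)  ⇒  FFF............  {a→[2]; c→[0, 1]}

blocks(c) = [0, 1]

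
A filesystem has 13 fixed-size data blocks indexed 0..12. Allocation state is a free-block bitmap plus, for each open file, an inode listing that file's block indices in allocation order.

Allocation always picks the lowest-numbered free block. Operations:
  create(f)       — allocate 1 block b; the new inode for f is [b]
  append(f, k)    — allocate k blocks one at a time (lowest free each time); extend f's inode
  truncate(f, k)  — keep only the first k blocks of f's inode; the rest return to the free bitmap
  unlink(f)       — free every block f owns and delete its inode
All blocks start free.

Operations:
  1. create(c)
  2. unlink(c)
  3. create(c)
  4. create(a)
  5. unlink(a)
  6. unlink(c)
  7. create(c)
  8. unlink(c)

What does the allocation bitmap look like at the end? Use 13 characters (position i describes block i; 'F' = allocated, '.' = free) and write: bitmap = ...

[1] create(c) — c=0 (map F............)
[2] unlink(c) —  (map .............)
[3] create(c) — c=0 (map F............)
[4] create(a) — a=1 c=0 (map FF...........)
[5] unlink(a) — c=0 (map F............)
[6] unlink(c) —  (map .............)
[7] create(c) — c=0 (map F............)
[8] unlink(c) —  (map .............)

bitmap = .............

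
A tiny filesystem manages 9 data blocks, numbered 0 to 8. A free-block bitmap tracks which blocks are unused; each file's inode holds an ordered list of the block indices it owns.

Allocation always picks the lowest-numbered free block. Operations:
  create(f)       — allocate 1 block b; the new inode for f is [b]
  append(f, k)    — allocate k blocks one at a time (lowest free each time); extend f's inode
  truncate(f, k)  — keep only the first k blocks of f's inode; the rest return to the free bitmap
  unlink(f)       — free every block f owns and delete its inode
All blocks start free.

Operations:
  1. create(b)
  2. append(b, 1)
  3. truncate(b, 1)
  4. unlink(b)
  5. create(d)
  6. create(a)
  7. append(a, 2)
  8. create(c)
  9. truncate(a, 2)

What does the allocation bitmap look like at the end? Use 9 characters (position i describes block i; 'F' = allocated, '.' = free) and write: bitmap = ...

create(b): bitmap=F........ | b=[0]
append(b, 1): bitmap=FF....... | b=[0, 1]
truncate(b, 1): bitmap=F........ | b=[0]
unlink(b): bitmap=......... | 
create(d): bitmap=F........ | d=[0]
create(a): bitmap=FF....... | a=[1] d=[0]
append(a, 2): bitmap=FFFF..... | a=[1, 2, 3] d=[0]
create(c): bitmap=FFFFF.... | a=[1, 2, 3] c=[4] d=[0]
truncate(a, 2): bitmap=FFF.F.... | a=[1, 2] c=[4] d=[0]

bitmap = FFF.F....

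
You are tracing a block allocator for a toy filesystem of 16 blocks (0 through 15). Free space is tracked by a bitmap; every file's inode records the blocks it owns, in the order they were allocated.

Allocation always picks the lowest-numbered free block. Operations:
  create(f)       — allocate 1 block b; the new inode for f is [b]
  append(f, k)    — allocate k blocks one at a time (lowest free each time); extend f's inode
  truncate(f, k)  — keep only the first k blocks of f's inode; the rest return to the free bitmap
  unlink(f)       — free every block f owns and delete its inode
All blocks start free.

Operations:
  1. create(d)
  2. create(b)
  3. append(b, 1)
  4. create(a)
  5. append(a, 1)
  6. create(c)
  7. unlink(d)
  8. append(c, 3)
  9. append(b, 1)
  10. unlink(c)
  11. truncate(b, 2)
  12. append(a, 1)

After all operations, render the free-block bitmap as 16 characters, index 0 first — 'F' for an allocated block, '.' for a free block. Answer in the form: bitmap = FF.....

after create(d) → d:[0]  free=[F...............]
after create(b) → b:[1], d:[0]  free=[FF..............]
after append(b, 1) → b:[1, 2], d:[0]  free=[FFF.............]
after create(a) → a:[3], b:[1, 2], d:[0]  free=[FFFF............]
after append(a, 1) → a:[3, 4], b:[1, 2], d:[0]  free=[FFFFF...........]
after create(c) → a:[3, 4], b:[1, 2], c:[5], d:[0]  free=[FFFFFF..........]
after unlink(d) → a:[3, 4], b:[1, 2], c:[5]  free=[.FFFFF..........]
after append(c, 3) → a:[3, 4], b:[1, 2], c:[5, 0, 6, 7]  free=[FFFFFFFF........]
after append(b, 1) → a:[3, 4], b:[1, 2, 8], c:[5, 0, 6, 7]  free=[FFFFFFFFF.......]
after unlink(c) → a:[3, 4], b:[1, 2, 8]  free=[.FFFF...F.......]
after truncate(b, 2) → a:[3, 4], b:[1, 2]  free=[.FFFF...........]
after append(a, 1) → a:[3, 4, 0], b:[1, 2]  free=[FFFFF...........]

bitmap = FFFFF...........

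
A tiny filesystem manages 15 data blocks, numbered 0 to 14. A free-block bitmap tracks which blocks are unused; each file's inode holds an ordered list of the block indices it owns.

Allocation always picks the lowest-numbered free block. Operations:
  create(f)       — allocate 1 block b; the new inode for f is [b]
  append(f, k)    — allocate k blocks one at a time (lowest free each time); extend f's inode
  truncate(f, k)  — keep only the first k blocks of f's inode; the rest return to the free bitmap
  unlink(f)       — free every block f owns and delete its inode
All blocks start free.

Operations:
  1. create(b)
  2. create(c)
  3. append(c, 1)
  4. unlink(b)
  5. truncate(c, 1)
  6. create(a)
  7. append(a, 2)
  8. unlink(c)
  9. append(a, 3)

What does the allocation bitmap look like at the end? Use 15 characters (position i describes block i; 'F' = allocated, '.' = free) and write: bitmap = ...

bitmap = FFFFFF.........

create(b): bitmap=F.............. | b=[0]
create(c): bitmap=FF............. | b=[0] c=[1]
append(c, 1): bitmap=FFF............ | b=[0] c=[1, 2]
unlink(b): bitmap=.FF............ | c=[1, 2]
truncate(c, 1): bitmap=.F............. | c=[1]
create(a): bitmap=FF............. | a=[0] c=[1]
append(a, 2): bitmap=FFFF........... | a=[0, 2, 3] c=[1]
unlink(c): bitmap=F.FF........... | a=[0, 2, 3]
append(a, 3): bitmap=FFFFFF......... | a=[0, 2, 3, 1, 4, 5]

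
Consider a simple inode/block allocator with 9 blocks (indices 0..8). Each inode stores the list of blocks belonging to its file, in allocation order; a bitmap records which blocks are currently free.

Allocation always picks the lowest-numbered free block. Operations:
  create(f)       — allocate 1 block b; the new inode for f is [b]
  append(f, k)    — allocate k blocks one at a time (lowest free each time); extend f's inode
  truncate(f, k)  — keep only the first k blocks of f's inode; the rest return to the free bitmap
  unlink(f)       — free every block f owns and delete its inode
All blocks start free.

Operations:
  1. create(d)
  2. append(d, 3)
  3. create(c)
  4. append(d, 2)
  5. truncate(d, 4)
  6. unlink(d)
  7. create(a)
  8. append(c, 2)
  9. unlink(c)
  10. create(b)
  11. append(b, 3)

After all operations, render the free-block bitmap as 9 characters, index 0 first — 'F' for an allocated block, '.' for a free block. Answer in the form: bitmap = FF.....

  1. create(d)  ⇒  F........  {d→[0]}
  2. append(d, 3)  ⇒  FFFF.....  {d→[0, 1, 2, 3]}
  3. create(c)  ⇒  FFFFF....  {c→[4]; d→[0, 1, 2, 3]}
  4. append(d, 2)  ⇒  FFFFFFF..  {c→[4]; d→[0, 1, 2, 3, 5, 6]}
  5. truncate(d, 4)  ⇒  FFFFF....  {c→[4]; d→[0, 1, 2, 3]}
  6. unlink(d)  ⇒  ....F....  {c→[4]}
  7. create(a)  ⇒  F...F....  {a→[0]; c→[4]}
  8. append(c, 2)  ⇒  FFF.F....  {a→[0]; c→[4, 1, 2]}
  9. unlink(c)  ⇒  F........  {a→[0]}
  10. create(b)  ⇒  FF.......  {a→[0]; b→[1]}
  11. append(b, 3)  ⇒  FFFFF....  {a→[0]; b→[1, 2, 3, 4]}

bitmap = FFFFF....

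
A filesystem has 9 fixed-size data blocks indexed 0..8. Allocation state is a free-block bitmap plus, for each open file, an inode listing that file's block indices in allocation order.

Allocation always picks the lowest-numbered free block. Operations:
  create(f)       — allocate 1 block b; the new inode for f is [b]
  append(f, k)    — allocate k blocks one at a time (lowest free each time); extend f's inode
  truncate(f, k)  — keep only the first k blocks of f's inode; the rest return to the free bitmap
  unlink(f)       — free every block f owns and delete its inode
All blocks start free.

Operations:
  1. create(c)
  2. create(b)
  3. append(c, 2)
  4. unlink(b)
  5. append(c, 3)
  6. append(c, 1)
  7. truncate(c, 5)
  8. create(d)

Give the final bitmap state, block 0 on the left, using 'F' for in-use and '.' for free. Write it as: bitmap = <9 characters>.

bitmap = FFFFFF...

after create(c) → c:[0]  free=[F........]
after create(b) → b:[1], c:[0]  free=[FF.......]
after append(c, 2) → b:[1], c:[0, 2, 3]  free=[FFFF.....]
after unlink(b) → c:[0, 2, 3]  free=[F.FF.....]
after append(c, 3) → c:[0, 2, 3, 1, 4, 5]  free=[FFFFFF...]
after append(c, 1) → c:[0, 2, 3, 1, 4, 5, 6]  free=[FFFFFFF..]
after truncate(c, 5) → c:[0, 2, 3, 1, 4]  free=[FFFFF....]
after create(d) → c:[0, 2, 3, 1, 4], d:[5]  free=[FFFFFF...]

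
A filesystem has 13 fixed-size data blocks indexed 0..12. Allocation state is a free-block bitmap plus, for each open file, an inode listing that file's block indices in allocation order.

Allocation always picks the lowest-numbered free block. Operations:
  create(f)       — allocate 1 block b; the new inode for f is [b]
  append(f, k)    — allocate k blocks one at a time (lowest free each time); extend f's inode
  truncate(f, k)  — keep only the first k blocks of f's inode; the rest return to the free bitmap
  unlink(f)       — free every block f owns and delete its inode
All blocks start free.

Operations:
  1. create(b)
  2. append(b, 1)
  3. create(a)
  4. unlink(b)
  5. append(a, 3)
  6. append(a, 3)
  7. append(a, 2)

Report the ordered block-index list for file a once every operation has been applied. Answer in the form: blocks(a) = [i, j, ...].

[1] create(b) — b=0 (map F............)
[2] append(b, 1) — b=0,1 (map FF...........)
[3] create(a) — a=2 b=0,1 (map FFF..........)
[4] unlink(b) — a=2 (map ..F..........)
[5] append(a, 3) — a=2,0,1,3 (map FFFF.........)
[6] append(a, 3) — a=2,0,1,3,4,5,6 (map FFFFFFF......)
[7] append(a, 2) — a=2,0,1,3,4,5,6,7,8 (map FFFFFFFFF....)

blocks(a) = [2, 0, 1, 3, 4, 5, 6, 7, 8]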